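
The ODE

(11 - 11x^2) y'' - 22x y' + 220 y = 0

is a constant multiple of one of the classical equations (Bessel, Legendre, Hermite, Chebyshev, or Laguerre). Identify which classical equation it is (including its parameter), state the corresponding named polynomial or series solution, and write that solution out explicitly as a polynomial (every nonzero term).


All three coefficients share the factor 11; dividing through by 11 gives  (1 - x^2) y'' - 2x y' + 20 y = 0.
This matches the Legendre equation (1 - x^2) y'' - 2x y' + n(n+1) y = 0 (note the -2x y' term) with n(n+1) = 20, so n = 4; the polynomial solution is P_4(x).
With y = sum_k a_k x^k, matching x^k gives (k+2)(k+1) a_{k+2} = [k(k+1) - n(n+1)] a_k = (k - 4)(k + 5) a_k. The right side vanishes at k = 4, so the series with the parity of 4 terminates at degree 4.
Standard normalization (P_n(1) = 1): leading coefficient (2n)!/(2^n (n!)^2) = 40320/(16*576) = 35/8, so a_4 = 35/8. Work downward with a_k = (k+1)(k+2) a_{k+2} / ((k - 4)(k + 5)):
  a_2 = (3)(4)(35/8) / ((2 - 4)(2 + 5)) = (105/2)/(-14) = -15/4
  a_0 = (1)(2)(-15/4) / ((0 - 4)(0 + 5)) = (-15/2)/(-20) = 3/8
Hence P_4(x) = 35 x^4/8 - 15 x^2/4 + 3/8.

P_4(x); series = 35 x^4/8 - 15 x^2/4 + 3/8


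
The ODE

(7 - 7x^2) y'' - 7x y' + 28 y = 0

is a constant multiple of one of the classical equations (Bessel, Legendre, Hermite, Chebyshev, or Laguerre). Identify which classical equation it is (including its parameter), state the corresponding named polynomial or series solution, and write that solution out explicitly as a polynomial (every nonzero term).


All three coefficients share the factor 7; dividing through by 7 gives  (1 - x^2) y'' - x y' + 4 y = 0.
This matches the Chebyshev equation (1 - x^2) y'' - x y' + n^2 y = 0 (note the -x y' term, not -2x y') with n^2 = 4, so n = 2; the polynomial solution is T_2(x).
With y = sum_k a_k x^k, matching x^k gives (k+2)(k+1) a_{k+2} = (k^2 - n^2) a_k = (k - 2)(k + 2) a_k. The right side vanishes at k = 2, so the series with the parity of 2 terminates at degree 2.
Standard normalization: leading coefficient of T_n is 2^(n-1), so a_2 = 2^1 = 2. Work downward with a_k = (k+1)(k+2) a_{k+2} / ((k - 2)(k + 2)):
  a_0 = (1)(2)(2) / ((0 - 2)(0 + 2)) = 4/(-4) = -1
Hence T_2(x) = 2 x^2 - 1.

T_2(x); series = 2 x^2 - 1


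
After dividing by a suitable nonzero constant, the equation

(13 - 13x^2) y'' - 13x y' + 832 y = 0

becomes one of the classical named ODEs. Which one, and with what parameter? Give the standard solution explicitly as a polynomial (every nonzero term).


All three coefficients share the factor 13; dividing through by 13 gives  (1 - x^2) y'' - x y' + 64 y = 0.
This matches the Chebyshev equation (1 - x^2) y'' - x y' + n^2 y = 0 (note the -x y' term, not -2x y') with n^2 = 64, so n = 8; the polynomial solution is T_8(x).
With y = sum_k a_k x^k, matching x^k gives (k+2)(k+1) a_{k+2} = (k^2 - n^2) a_k = (k - 8)(k + 8) a_k. The right side vanishes at k = 8, so the series with the parity of 8 terminates at degree 8.
Standard normalization: leading coefficient of T_n is 2^(n-1), so a_8 = 2^7 = 128. Work downward with a_k = (k+1)(k+2) a_{k+2} / ((k - 8)(k + 8)):
  a_6 = (7)(8)(128) / ((6 - 8)(6 + 8)) = 7168/(-28) = -256
  a_4 = (5)(6)(-256) / ((4 - 8)(4 + 8)) = -7680/(-48) = 160
  a_2 = (3)(4)(160) / ((2 - 8)(2 + 8)) = 1920/(-60) = -32
  a_0 = (1)(2)(-32) / ((0 - 8)(0 + 8)) = -64/(-64) = 1
Hence T_8(x) = 128 x^8 - 256 x^6 + 160 x^4 - 32 x^2 + 1.

T_8(x); series = 128 x^8 - 256 x^6 + 160 x^4 - 32 x^2 + 1


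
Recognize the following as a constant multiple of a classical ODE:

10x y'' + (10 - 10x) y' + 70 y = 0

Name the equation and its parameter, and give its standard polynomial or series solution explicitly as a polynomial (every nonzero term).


All three coefficients share the factor 10; dividing through by 10 gives  x y'' + (1 - x) y' + 7 y = 0.
This matches the Laguerre equation x y'' + (1 - x) y' + n y = 0 with n = 7; the polynomial solution is L_7(x).
With y = sum_k a_k x^k, matching x^k gives (k+1)k a_{k+1} + (k+1) a_{k+1} - k a_k + n a_k = 0, i.e. (k+1)^2 a_{k+1} = (k - n) a_k = (k - 7) a_k. The right side vanishes at k = 7, so the series terminates at degree 7.
Standard normalization L_n(0) = 1 gives a_0 = 1. Work upward with a_{k+1} = (k - 7) a_k / (k+1)^2:
  a_1 = (0 - 7)(1) / 1^2 = -7/1 = -7
  a_2 = (1 - 7)(-7) / 2^2 = 42/4 = 21/2
  a_3 = (2 - 7)(21/2) / 3^2 = (-105/2)/9 = -35/6
  a_4 = (3 - 7)(-35/6) / 4^2 = (70/3)/16 = 35/24
  a_5 = (4 - 7)(35/24) / 5^2 = (-35/8)/25 = -7/40
  a_6 = (5 - 7)(-7/40) / 6^2 = (7/20)/36 = 7/720
  a_7 = (6 - 7)(7/720) / 7^2 = (-7/720)/49 = -1/5040
Hence L_7(x) = -x^7/5040 + 7 x^6/720 - 7 x^5/40 + 35 x^4/24 - 35 x^3/6 + 21 x^2/2 - 7 x + 1.

L_7(x); series = -x^7/5040 + 7 x^6/720 - 7 x^5/40 + 35 x^4/24 - 35 x^3/6 + 21 x^2/2 - 7 x + 1


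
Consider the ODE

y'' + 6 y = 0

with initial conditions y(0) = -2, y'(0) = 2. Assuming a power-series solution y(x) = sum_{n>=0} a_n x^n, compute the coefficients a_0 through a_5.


Ansatz: y(x) = sum_{n>=0} a_n x^n, so y'(x) = sum_{n>=1} n a_n x^(n-1) and y''(x) = sum_{n>=2} n(n-1) a_n x^(n-2).
Substitute into P(x) y'' + Q(x) y' + R(x) y = 0 with P(x) = 1, Q(x) = 0, R(x) = 6, and match powers of x.
Initial conditions: a_0 = -2, a_1 = 2.
Setting the coefficient of each power of x to zero and solving order by order (substituting the coefficients already found):
  x^0: 2 a_2 + 6 a_0 = 0  ->  2 a_2 = -6 a_0 = 12  ->  a_2 = 6
  x^1: 6 a_3 + 6 a_1 = 0  ->  6 a_3 = -6 a_1 = -12  ->  a_3 = -2
  x^2: 12 a_4 + 6 a_2 = 0  ->  12 a_4 = -6 a_2 = -36  ->  a_4 = -3
  x^3: 20 a_5 + 6 a_3 = 0  ->  20 a_5 = -6 a_3 = 12  ->  a_5 = 3/5
Truncated series: y(x) = -2 + 2 x + 6 x^2 - 2 x^3 - 3 x^4 + (3/5) x^5 + O(x^6).

a_0 = -2; a_1 = 2; a_2 = 6; a_3 = -2; a_4 = -3; a_5 = 3/5


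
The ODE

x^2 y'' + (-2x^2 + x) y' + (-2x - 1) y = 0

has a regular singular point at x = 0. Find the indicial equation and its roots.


Divide by x^2 to reach normal form y'' + P_1(x) y' + P_2(x) y = 0 with P_1(x) = -2 + 1/x and P_2(x) = -2/x - 1/x^2.
x = 0 is a singular point because the y'-coefficient -2 + 1/x has a pole at x = 0 and the y-coefficient -2/x - 1/x^2 has a pole at x = 0.
It is a regular singular point because x P_1(x) = p(x) = 1 - 2x and x^2 P_2(x) = q(x) = -2x - 1 are polynomials, hence analytic at x = 0.
p(0) = 1,  q(0) = -1.
Indicial equation: r(r-1) + p(0) r + q(0) = 0, i.e. r^2 + (p(0) - 1) r + q(0) = 0, i.e. r^2 - 1 = 0.
Discriminant: (0)^2 - 4(-1) = 4, so r = (0 ± 2)/2.
Solving: r_1 = 1, r_2 = -1.

indicial: r^2 - 1 = 0; roots r_1 = 1, r_2 = -1


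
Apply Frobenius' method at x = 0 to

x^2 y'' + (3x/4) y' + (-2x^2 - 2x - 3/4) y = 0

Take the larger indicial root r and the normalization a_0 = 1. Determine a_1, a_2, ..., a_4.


Write in Frobenius form y'' + (p(x)/x) y' + (q(x)/x^2) y = 0:
  p(x) = 3/4,  q(x) = -2x^2 - 2x - 3/4.
Indicial equation: r(r-1) + (3/4) r + (-3/4) = 0 -> roots r_1 = 1, r_2 = -3/4.
Take r = r_1 = 1. Let y(x) = x^r sum_{n>=0} a_n x^n with a_0 = 1.
Substitute y = x^r sum a_n x^n and match x^{r+n}. The recurrence is
  D(n) a_n - 2 a_{n-1} - 2 a_{n-2} = 0,  where D(n) = (r+n)(r+n-1) + (3/4)(r+n) + (-3/4).
  a_n = [2 a_{n-1} + 2 a_{n-2}] / D(n).
Since the indicial polynomial factors as (r - r_1)(r - r_2), D(n) = (r_1 + n - r_1)(r_1 + n - r_2) = n(n + 7/4).
Evaluating step by step (a_0 = 1):
  n = 1: D(1) = 1(1 + 7/4) = 11/4; numerator = 2(1) = 2; a_1 = (2)/(11/4) = 8/11
  n = 2: D(2) = 2(2 + 7/4) = 15/2; numerator = 2(8/11) + 2(1) = 38/11; a_2 = (38/11)/(15/2) = 76/165
  n = 3: D(3) = 3(3 + 7/4) = 57/4; numerator = 2(76/165) + 2(8/11) = 392/165; a_3 = (392/165)/(57/4) = 1568/9405
  n = 4: D(4) = 4(4 + 7/4) = 23; numerator = 2(1568/9405) + 2(76/165) = 2360/1881; a_4 = (2360/1881)/(23) = 2360/43263

r = 1; a_0 = 1; a_1 = 8/11; a_2 = 76/165; a_3 = 1568/9405; a_4 = 2360/43263


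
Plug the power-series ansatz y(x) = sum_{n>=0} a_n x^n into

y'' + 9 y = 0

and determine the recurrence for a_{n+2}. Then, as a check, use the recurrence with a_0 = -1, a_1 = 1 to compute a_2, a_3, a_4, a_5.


Substitute y = sum_n a_n x^n into y'' + (const) y = 0.
y''(x) = sum_{n>=0} (n+2)(n+1) a_{n+2} x^n.
The ODE becomes sum_n [(n+2)(n+1) a_{n+2} + 9 a_n] x^n = 0.
Setting each coefficient to zero gives the recurrence:
  (n+2)(n+1) a_{n+2} + 9 a_n = 0,
  a_{n+2} = -9 / ((n+1)(n+2)) a_n.

Check with a_0 = -1, a_1 = 1 (apply the recurrence for n = 0, 1, 2, 3): a_0 = -1, a_1 = 1, a_2 = 9/2, a_3 = -3/2, a_4 = -27/8, a_5 = 27/40.

a_{n+2} = -9/((n+1)(n+2)) * a_n; check: a_0 = -1, a_1 = 1, a_2 = 9/2, a_3 = -3/2, a_4 = -27/8, a_5 = 27/40


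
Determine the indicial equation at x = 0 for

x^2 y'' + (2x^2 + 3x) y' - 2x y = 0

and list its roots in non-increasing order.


Divide by x^2 to reach normal form y'' + P_1(x) y' + P_2(x) y = 0 with P_1(x) = 2 + 3/x and P_2(x) = -2/x.
x = 0 is a singular point because the y'-coefficient 2 + 3/x has a pole at x = 0 and the y-coefficient -2/x has a pole at x = 0.
It is a regular singular point because x P_1(x) = p(x) = 2x + 3 and x^2 P_2(x) = q(x) = -2x are polynomials, hence analytic at x = 0.
p(0) = 3,  q(0) = 0.
Indicial equation: r(r-1) + p(0) r + q(0) = 0, i.e. r^2 + (p(0) - 1) r + q(0) = 0, i.e. r^2 + 2 r = 0.
Discriminant: (2)^2 - 4(0) = 4, so r = (-2 ± 2)/2.
Solving: r_1 = 0, r_2 = -2.

indicial: r^2 + 2 r = 0; roots r_1 = 0, r_2 = -2


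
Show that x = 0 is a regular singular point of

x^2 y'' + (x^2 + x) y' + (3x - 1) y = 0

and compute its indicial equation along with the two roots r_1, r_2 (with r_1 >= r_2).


Divide by x^2 to reach normal form y'' + P_1(x) y' + P_2(x) y = 0 with P_1(x) = 1 + 1/x and P_2(x) = 3/x - 1/x^2.
x = 0 is a singular point because the y'-coefficient 1 + 1/x has a pole at x = 0 and the y-coefficient 3/x - 1/x^2 has a pole at x = 0.
It is a regular singular point because x P_1(x) = p(x) = x + 1 and x^2 P_2(x) = q(x) = 3x - 1 are polynomials, hence analytic at x = 0.
p(0) = 1,  q(0) = -1.
Indicial equation: r(r-1) + p(0) r + q(0) = 0, i.e. r^2 + (p(0) - 1) r + q(0) = 0, i.e. r^2 - 1 = 0.
Discriminant: (0)^2 - 4(-1) = 4, so r = (0 ± 2)/2.
Solving: r_1 = 1, r_2 = -1.

indicial: r^2 - 1 = 0; roots r_1 = 1, r_2 = -1


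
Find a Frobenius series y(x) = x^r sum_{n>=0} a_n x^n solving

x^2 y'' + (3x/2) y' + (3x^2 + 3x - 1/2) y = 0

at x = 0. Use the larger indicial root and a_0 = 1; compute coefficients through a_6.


Write in Frobenius form y'' + (p(x)/x) y' + (q(x)/x^2) y = 0:
  p(x) = 3/2,  q(x) = 3x^2 + 3x - 1/2.
Indicial equation: r(r-1) + (3/2) r + (-1/2) = 0 -> roots r_1 = 1/2, r_2 = -1.
Take r = r_1 = 1/2. Let y(x) = x^r sum_{n>=0} a_n x^n with a_0 = 1.
Substitute y = x^r sum a_n x^n and match x^{r+n}. The recurrence is
  D(n) a_n + 3 a_{n-1} + 3 a_{n-2} = 0,  where D(n) = (r+n)(r+n-1) + (3/2)(r+n) + (-1/2).
  a_n = [-3 a_{n-1} - 3 a_{n-2}] / D(n).
Since the indicial polynomial factors as (r - r_1)(r - r_2), D(n) = (r_1 + n - r_1)(r_1 + n - r_2) = n(n + 3/2).
Evaluating step by step (a_0 = 1):
  n = 1: D(1) = 1(1 + 3/2) = 5/2; numerator = -3(1) = -3; a_1 = (-3)/(5/2) = -6/5
  n = 2: D(2) = 2(2 + 3/2) = 7; numerator = -3(-6/5) - 3(1) = 3/5; a_2 = (3/5)/(7) = 3/35
  n = 3: D(3) = 3(3 + 3/2) = 27/2; numerator = -3(3/35) - 3(-6/5) = 117/35; a_3 = (117/35)/(27/2) = 26/105
  n = 4: D(4) = 4(4 + 3/2) = 22; numerator = -3(26/105) - 3(3/35) = -1; a_4 = (-1)/(22) = -1/22
  n = 5: D(5) = 5(5 + 3/2) = 65/2; numerator = -3(-1/22) - 3(26/105) = -467/770; a_5 = (-467/770)/(65/2) = -467/25025
  n = 6: D(6) = 6(6 + 3/2) = 45; numerator = -3(-467/25025) - 3(-1/22) = 9627/50050; a_6 = (9627/50050)/(45) = 3209/750750

r = 1/2; a_0 = 1; a_1 = -6/5; a_2 = 3/35; a_3 = 26/105; a_4 = -1/22; a_5 = -467/25025; a_6 = 3209/750750


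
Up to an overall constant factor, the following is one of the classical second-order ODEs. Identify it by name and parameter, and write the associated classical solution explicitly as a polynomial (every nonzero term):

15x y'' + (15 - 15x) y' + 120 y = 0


All three coefficients share the factor 15; dividing through by 15 gives  x y'' + (1 - x) y' + 8 y = 0.
This matches the Laguerre equation x y'' + (1 - x) y' + n y = 0 with n = 8; the polynomial solution is L_8(x).
With y = sum_k a_k x^k, matching x^k gives (k+1)k a_{k+1} + (k+1) a_{k+1} - k a_k + n a_k = 0, i.e. (k+1)^2 a_{k+1} = (k - n) a_k = (k - 8) a_k. The right side vanishes at k = 8, so the series terminates at degree 8.
Standard normalization L_n(0) = 1 gives a_0 = 1. Work upward with a_{k+1} = (k - 8) a_k / (k+1)^2:
  a_1 = (0 - 8)(1) / 1^2 = -8/1 = -8
  a_2 = (1 - 8)(-8) / 2^2 = 56/4 = 14
  a_3 = (2 - 8)(14) / 3^2 = -84/9 = -28/3
  a_4 = (3 - 8)(-28/3) / 4^2 = (140/3)/16 = 35/12
  a_5 = (4 - 8)(35/12) / 5^2 = (-35/3)/25 = -7/15
  a_6 = (5 - 8)(-7/15) / 6^2 = (7/5)/36 = 7/180
  a_7 = (6 - 8)(7/180) / 7^2 = (-7/90)/49 = -1/630
  a_8 = (7 - 8)(-1/630) / 8^2 = (1/630)/64 = 1/40320
Hence L_8(x) = x^8/40320 - x^7/630 + 7 x^6/180 - 7 x^5/15 + 35 x^4/12 - 28 x^3/3 + 14 x^2 - 8 x + 1.

L_8(x); series = x^8/40320 - x^7/630 + 7 x^6/180 - 7 x^5/15 + 35 x^4/12 - 28 x^3/3 + 14 x^2 - 8 x + 1


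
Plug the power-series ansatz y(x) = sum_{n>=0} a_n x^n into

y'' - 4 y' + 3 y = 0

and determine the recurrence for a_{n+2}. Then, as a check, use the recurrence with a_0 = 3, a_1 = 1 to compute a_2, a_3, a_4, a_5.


Substitute y = sum_n a_n x^n.
y''(x) has coefficient (n+2)(n+1) a_{n+2} at x^n;
-4 y'(x) has coefficient -4 (n+1) a_{n+1} at x^n;
3 y(x) has coefficient 3 a_n at x^n.
Matching x^n: (n+2)(n+1) a_{n+2} - 4 (n+1) a_{n+1} + 3 a_n = 0.
Thus a_{n+2} = [4 (n+1) a_{n+1} - 3 a_n] / ((n+1)(n+2)).

Check with a_0 = 3, a_1 = 1 (apply the recurrence for n = 0, 1, 2, 3): a_0 = 3, a_1 = 1, a_2 = -5/2, a_3 = -23/6, a_4 = -77/24, a_5 = -239/120.

a_(n+2) = [4 (n+1) a_(n+1) - 3 a_n] / ((n+1)(n+2)); check: a_0 = 3, a_1 = 1, a_2 = -5/2, a_3 = -23/6, a_4 = -77/24, a_5 = -239/120


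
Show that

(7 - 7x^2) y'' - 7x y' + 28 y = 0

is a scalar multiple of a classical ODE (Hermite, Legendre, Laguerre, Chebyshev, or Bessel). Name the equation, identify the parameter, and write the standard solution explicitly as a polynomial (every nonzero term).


All three coefficients share the factor 7; dividing through by 7 gives  (1 - x^2) y'' - x y' + 4 y = 0.
This matches the Chebyshev equation (1 - x^2) y'' - x y' + n^2 y = 0 (note the -x y' term, not -2x y') with n^2 = 4, so n = 2; the polynomial solution is T_2(x).
With y = sum_k a_k x^k, matching x^k gives (k+2)(k+1) a_{k+2} = (k^2 - n^2) a_k = (k - 2)(k + 2) a_k. The right side vanishes at k = 2, so the series with the parity of 2 terminates at degree 2.
Standard normalization: leading coefficient of T_n is 2^(n-1), so a_2 = 2^1 = 2. Work downward with a_k = (k+1)(k+2) a_{k+2} / ((k - 2)(k + 2)):
  a_0 = (1)(2)(2) / ((0 - 2)(0 + 2)) = 4/(-4) = -1
Hence T_2(x) = 2 x^2 - 1.

T_2(x); series = 2 x^2 - 1


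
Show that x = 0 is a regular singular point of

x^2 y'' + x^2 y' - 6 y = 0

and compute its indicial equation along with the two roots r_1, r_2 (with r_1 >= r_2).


Divide by x^2 to reach normal form y'' + P_1(x) y' + P_2(x) y = 0 with P_1(x) = 1 and P_2(x) = -6/x^2.
x = 0 is a singular point because the y-coefficient -6/x^2 has a pole at x = 0.
It is a regular singular point because x P_1(x) = p(x) = x and x^2 P_2(x) = q(x) = -6 are polynomials, hence analytic at x = 0.
p(0) = 0,  q(0) = -6.
Indicial equation: r(r-1) + p(0) r + q(0) = 0, i.e. r^2 + (p(0) - 1) r + q(0) = 0, i.e. r^2 - 1 r - 6 = 0.
Discriminant: (-1)^2 - 4(-6) = 25, so r = (1 ± 5)/2.
Solving: r_1 = 3, r_2 = -2.

indicial: r^2 - 1 r - 6 = 0; roots r_1 = 3, r_2 = -2


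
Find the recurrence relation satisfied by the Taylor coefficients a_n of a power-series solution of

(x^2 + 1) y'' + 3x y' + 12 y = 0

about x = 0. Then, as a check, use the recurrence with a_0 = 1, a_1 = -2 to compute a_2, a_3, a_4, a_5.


Substitute y = sum_n a_n x^n.
(1 + 1 x^2) y'' contributes (n+2)(n+1) a_{n+2} + n(n-1) a_n at x^n.
3 x y'(x) contributes 3 n a_n at x^n.
12 y(x) contributes 12 a_n at x^n.
Matching x^n: (n+2)(n+1) a_{n+2} + (n(n-1) + 3 n + 12) a_n = 0.
Thus a_{n+2} = (-n(n-1) - 3 n - 12) / ((n+1)(n+2)) * a_n.

Check with a_0 = 1, a_1 = -2 (apply the recurrence for n = 0, 1, 2, 3): a_0 = 1, a_1 = -2, a_2 = -6, a_3 = 5, a_4 = 10, a_5 = -27/4.

a_(n+2) = (-n(n-1) - 3 n - 12) / ((n+1)(n+2)) * a_n; check: a_0 = 1, a_1 = -2, a_2 = -6, a_3 = 5, a_4 = 10, a_5 = -27/4


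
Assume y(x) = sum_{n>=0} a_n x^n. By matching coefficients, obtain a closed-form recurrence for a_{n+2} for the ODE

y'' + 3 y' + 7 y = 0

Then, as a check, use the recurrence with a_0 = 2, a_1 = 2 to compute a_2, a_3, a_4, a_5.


Substitute y = sum_n a_n x^n.
y''(x) has coefficient (n+2)(n+1) a_{n+2} at x^n;
3 y'(x) has coefficient 3 (n+1) a_{n+1} at x^n;
7 y(x) has coefficient 7 a_n at x^n.
Matching x^n: (n+2)(n+1) a_{n+2} + 3 (n+1) a_{n+1} + 7 a_n = 0.
Thus a_{n+2} = [-3 (n+1) a_{n+1} - 7 a_n] / ((n+1)(n+2)).

Check with a_0 = 2, a_1 = 2 (apply the recurrence for n = 0, 1, 2, 3): a_0 = 2, a_1 = 2, a_2 = -10, a_3 = 23/3, a_4 = 1/12, a_5 = -41/15.

a_(n+2) = [-3 (n+1) a_(n+1) - 7 a_n] / ((n+1)(n+2)); check: a_0 = 2, a_1 = 2, a_2 = -10, a_3 = 23/3, a_4 = 1/12, a_5 = -41/15


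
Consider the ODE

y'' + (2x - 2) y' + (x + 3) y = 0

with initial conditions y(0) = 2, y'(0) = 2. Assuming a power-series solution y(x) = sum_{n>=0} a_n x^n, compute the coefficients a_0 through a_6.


Ansatz: y(x) = sum_{n>=0} a_n x^n, so y'(x) = sum_{n>=1} n a_n x^(n-1) and y''(x) = sum_{n>=2} n(n-1) a_n x^(n-2).
Substitute into P(x) y'' + Q(x) y' + R(x) y = 0 with P(x) = 1, Q(x) = 2x - 2, R(x) = x + 3, and match powers of x.
Initial conditions: a_0 = 2, a_1 = 2.
Setting the coefficient of each power of x to zero and solving order by order (substituting the coefficients already found):
  x^0: 2 a_2 - 2 a_1 + 3 a_0 = 0  ->  2 a_2 = 2 a_1 - 3 a_0 = -2  ->  a_2 = -1
  x^1: 6 a_3 - 4 a_2 + 5 a_1 + a_0 = 0  ->  6 a_3 = 4 a_2 - 5 a_1 - a_0 = -16  ->  a_3 = -8/3
  x^2: 12 a_4 - 6 a_3 + 7 a_2 + a_1 = 0  ->  12 a_4 = 6 a_3 - 7 a_2 - a_1 = -11  ->  a_4 = -11/12
  x^3: 20 a_5 - 8 a_4 + 9 a_3 + a_2 = 0  ->  20 a_5 = 8 a_4 - 9 a_3 - a_2 = 53/3  ->  a_5 = 53/60
  x^4: 30 a_6 - 10 a_5 + 11 a_4 + a_3 = 0  ->  30 a_6 = 10 a_5 - 11 a_4 - a_3 = 259/12  ->  a_6 = 259/360
Truncated series: y(x) = 2 + 2 x - x^2 - (8/3) x^3 - (11/12) x^4 + (53/60) x^5 + (259/360) x^6 + O(x^7).

a_0 = 2; a_1 = 2; a_2 = -1; a_3 = -8/3; a_4 = -11/12; a_5 = 53/60; a_6 = 259/360


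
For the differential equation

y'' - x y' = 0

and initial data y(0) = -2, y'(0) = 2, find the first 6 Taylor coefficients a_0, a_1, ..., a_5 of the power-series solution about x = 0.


Ansatz: y(x) = sum_{n>=0} a_n x^n, so y'(x) = sum_{n>=1} n a_n x^(n-1) and y''(x) = sum_{n>=2} n(n-1) a_n x^(n-2).
Substitute into P(x) y'' + Q(x) y' + R(x) y = 0 with P(x) = 1, Q(x) = -x, R(x) = 0, and match powers of x.
Initial conditions: a_0 = -2, a_1 = 2.
Setting the coefficient of each power of x to zero and solving order by order (substituting the coefficients already found):
  x^0: 2 a_2 = 0  ->  a_2 = 0
  x^1: 6 a_3 - a_1 = 0  ->  6 a_3 = a_1 = 2  ->  a_3 = 1/3
  x^2: 12 a_4 - 2 a_2 = 0  ->  12 a_4 = 2 a_2 = 0  ->  a_4 = 0
  x^3: 20 a_5 - 3 a_3 = 0  ->  20 a_5 = 3 a_3 = 1  ->  a_5 = 1/20
Truncated series: y(x) = -2 + 2 x + (1/3) x^3 + (1/20) x^5 + O(x^6).

a_0 = -2; a_1 = 2; a_2 = 0; a_3 = 1/3; a_4 = 0; a_5 = 1/20


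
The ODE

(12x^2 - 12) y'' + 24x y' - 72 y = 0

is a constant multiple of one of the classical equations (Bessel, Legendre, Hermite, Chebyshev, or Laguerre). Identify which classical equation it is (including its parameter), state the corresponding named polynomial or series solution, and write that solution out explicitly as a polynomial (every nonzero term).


All three coefficients share the factor -12; dividing through by -12 gives  (1 - x^2) y'' - 2x y' + 6 y = 0.
This matches the Legendre equation (1 - x^2) y'' - 2x y' + n(n+1) y = 0 (note the -2x y' term) with n(n+1) = 6, so n = 2; the polynomial solution is P_2(x).
With y = sum_k a_k x^k, matching x^k gives (k+2)(k+1) a_{k+2} = [k(k+1) - n(n+1)] a_k = (k - 2)(k + 3) a_k. The right side vanishes at k = 2, so the series with the parity of 2 terminates at degree 2.
Standard normalization (P_n(1) = 1): leading coefficient (2n)!/(2^n (n!)^2) = 24/(4*4) = 3/2, so a_2 = 3/2. Work downward with a_k = (k+1)(k+2) a_{k+2} / ((k - 2)(k + 3)):
  a_0 = (1)(2)(3/2) / ((0 - 2)(0 + 3)) = 3/(-6) = -1/2
Hence P_2(x) = 3 x^2/2 - 1/2.

P_2(x); series = 3 x^2/2 - 1/2


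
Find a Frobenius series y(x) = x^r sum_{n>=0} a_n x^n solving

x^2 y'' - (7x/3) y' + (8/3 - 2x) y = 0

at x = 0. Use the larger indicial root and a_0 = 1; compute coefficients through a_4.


Write in Frobenius form y'' + (p(x)/x) y' + (q(x)/x^2) y = 0:
  p(x) = -7/3,  q(x) = 8/3 - 2x.
Indicial equation: r(r-1) + (-7/3) r + (8/3) = 0 -> roots r_1 = 2, r_2 = 4/3.
Take r = r_1 = 2. Let y(x) = x^r sum_{n>=0} a_n x^n with a_0 = 1.
Substitute y = x^r sum a_n x^n and match x^{r+n}. The recurrence is
  D(n) a_n - 2 a_{n-1} = 0,  where D(n) = (r+n)(r+n-1) + (-7/3)(r+n) + (8/3).
  a_n = 2 / D(n) * a_{n-1}.
Since the indicial polynomial factors as (r - r_1)(r - r_2), D(n) = (r_1 + n - r_1)(r_1 + n - r_2) = n(n + 2/3).
Evaluating step by step (a_0 = 1):
  n = 1: D(1) = 1(1 + 2/3) = 5/3; numerator = 2(1) = 2; a_1 = (2)/(5/3) = 6/5
  n = 2: D(2) = 2(2 + 2/3) = 16/3; numerator = 2(6/5) = 12/5; a_2 = (12/5)/(16/3) = 9/20
  n = 3: D(3) = 3(3 + 2/3) = 11; numerator = 2(9/20) = 9/10; a_3 = (9/10)/(11) = 9/110
  n = 4: D(4) = 4(4 + 2/3) = 56/3; numerator = 2(9/110) = 9/55; a_4 = (9/55)/(56/3) = 27/3080

r = 2; a_0 = 1; a_1 = 6/5; a_2 = 9/20; a_3 = 9/110; a_4 = 27/3080


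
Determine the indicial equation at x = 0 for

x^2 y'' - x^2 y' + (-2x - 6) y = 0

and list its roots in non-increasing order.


Divide by x^2 to reach normal form y'' + P_1(x) y' + P_2(x) y = 0 with P_1(x) = -1 and P_2(x) = -2/x - 6/x^2.
x = 0 is a singular point because the y-coefficient -2/x - 6/x^2 has a pole at x = 0.
It is a regular singular point because x P_1(x) = p(x) = -x and x^2 P_2(x) = q(x) = -2x - 6 are polynomials, hence analytic at x = 0.
p(0) = 0,  q(0) = -6.
Indicial equation: r(r-1) + p(0) r + q(0) = 0, i.e. r^2 + (p(0) - 1) r + q(0) = 0, i.e. r^2 - 1 r - 6 = 0.
Discriminant: (-1)^2 - 4(-6) = 25, so r = (1 ± 5)/2.
Solving: r_1 = 3, r_2 = -2.

indicial: r^2 - 1 r - 6 = 0; roots r_1 = 3, r_2 = -2


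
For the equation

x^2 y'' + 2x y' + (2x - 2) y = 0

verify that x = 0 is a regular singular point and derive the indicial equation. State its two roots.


Divide by x^2 to reach normal form y'' + P_1(x) y' + P_2(x) y = 0 with P_1(x) = 2/x and P_2(x) = 2/x - 2/x^2.
x = 0 is a singular point because the y'-coefficient 2/x has a pole at x = 0 and the y-coefficient 2/x - 2/x^2 has a pole at x = 0.
It is a regular singular point because x P_1(x) = p(x) = 2 and x^2 P_2(x) = q(x) = 2x - 2 are polynomials, hence analytic at x = 0.
p(0) = 2,  q(0) = -2.
Indicial equation: r(r-1) + p(0) r + q(0) = 0, i.e. r^2 + (p(0) - 1) r + q(0) = 0, i.e. r^2 + 1 r - 2 = 0.
Discriminant: (1)^2 - 4(-2) = 9, so r = (-1 ± 3)/2.
Solving: r_1 = 1, r_2 = -2.

indicial: r^2 + 1 r - 2 = 0; roots r_1 = 1, r_2 = -2


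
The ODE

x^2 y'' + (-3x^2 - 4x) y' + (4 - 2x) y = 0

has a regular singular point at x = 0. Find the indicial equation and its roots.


Divide by x^2 to reach normal form y'' + P_1(x) y' + P_2(x) y = 0 with P_1(x) = -3 - 4/x and P_2(x) = -2/x + 4/x^2.
x = 0 is a singular point because the y'-coefficient -3 - 4/x has a pole at x = 0 and the y-coefficient -2/x + 4/x^2 has a pole at x = 0.
It is a regular singular point because x P_1(x) = p(x) = -3x - 4 and x^2 P_2(x) = q(x) = 4 - 2x are polynomials, hence analytic at x = 0.
p(0) = -4,  q(0) = 4.
Indicial equation: r(r-1) + p(0) r + q(0) = 0, i.e. r^2 + (p(0) - 1) r + q(0) = 0, i.e. r^2 - 5 r + 4 = 0.
Discriminant: (-5)^2 - 4(4) = 9, so r = (5 ± 3)/2.
Solving: r_1 = 4, r_2 = 1.

indicial: r^2 - 5 r + 4 = 0; roots r_1 = 4, r_2 = 1


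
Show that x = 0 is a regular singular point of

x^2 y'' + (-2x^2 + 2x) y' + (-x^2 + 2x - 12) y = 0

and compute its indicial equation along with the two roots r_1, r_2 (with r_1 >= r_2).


Divide by x^2 to reach normal form y'' + P_1(x) y' + P_2(x) y = 0 with P_1(x) = -2 + 2/x and P_2(x) = -1 + 2/x - 12/x^2.
x = 0 is a singular point because the y'-coefficient -2 + 2/x has a pole at x = 0 and the y-coefficient -1 + 2/x - 12/x^2 has a pole at x = 0.
It is a regular singular point because x P_1(x) = p(x) = 2 - 2x and x^2 P_2(x) = q(x) = -x^2 + 2x - 12 are polynomials, hence analytic at x = 0.
p(0) = 2,  q(0) = -12.
Indicial equation: r(r-1) + p(0) r + q(0) = 0, i.e. r^2 + (p(0) - 1) r + q(0) = 0, i.e. r^2 + 1 r - 12 = 0.
Discriminant: (1)^2 - 4(-12) = 49, so r = (-1 ± 7)/2.
Solving: r_1 = 3, r_2 = -4.

indicial: r^2 + 1 r - 12 = 0; roots r_1 = 3, r_2 = -4


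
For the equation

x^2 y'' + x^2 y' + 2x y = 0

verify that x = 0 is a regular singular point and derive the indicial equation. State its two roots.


Divide by x^2 to reach normal form y'' + P_1(x) y' + P_2(x) y = 0 with P_1(x) = 1 and P_2(x) = 2/x.
x = 0 is a singular point because the y-coefficient 2/x has a pole at x = 0.
It is a regular singular point because x P_1(x) = p(x) = x and x^2 P_2(x) = q(x) = 2x are polynomials, hence analytic at x = 0.
p(0) = 0,  q(0) = 0.
Indicial equation: r(r-1) + p(0) r + q(0) = 0, i.e. r^2 + (p(0) - 1) r + q(0) = 0, i.e. r^2 - 1 r = 0.
Discriminant: (-1)^2 - 4(0) = 1, so r = (1 ± 1)/2.
Solving: r_1 = 1, r_2 = 0.

indicial: r^2 - 1 r = 0; roots r_1 = 1, r_2 = 0


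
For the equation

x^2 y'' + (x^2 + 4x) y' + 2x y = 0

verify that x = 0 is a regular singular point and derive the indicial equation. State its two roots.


Divide by x^2 to reach normal form y'' + P_1(x) y' + P_2(x) y = 0 with P_1(x) = 1 + 4/x and P_2(x) = 2/x.
x = 0 is a singular point because the y'-coefficient 1 + 4/x has a pole at x = 0 and the y-coefficient 2/x has a pole at x = 0.
It is a regular singular point because x P_1(x) = p(x) = x + 4 and x^2 P_2(x) = q(x) = 2x are polynomials, hence analytic at x = 0.
p(0) = 4,  q(0) = 0.
Indicial equation: r(r-1) + p(0) r + q(0) = 0, i.e. r^2 + (p(0) - 1) r + q(0) = 0, i.e. r^2 + 3 r = 0.
Discriminant: (3)^2 - 4(0) = 9, so r = (-3 ± 3)/2.
Solving: r_1 = 0, r_2 = -3.

indicial: r^2 + 3 r = 0; roots r_1 = 0, r_2 = -3


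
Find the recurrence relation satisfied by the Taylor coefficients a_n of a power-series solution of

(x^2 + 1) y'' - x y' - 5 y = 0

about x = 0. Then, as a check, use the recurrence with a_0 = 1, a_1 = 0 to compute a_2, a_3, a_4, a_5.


Substitute y = sum_n a_n x^n.
(1 + 1 x^2) y'' contributes (n+2)(n+1) a_{n+2} + n(n-1) a_n at x^n.
-x y'(x) contributes -n a_n at x^n.
-5 y(x) contributes -5 a_n at x^n.
Matching x^n: (n+2)(n+1) a_{n+2} + (n(n-1) - n - 5) a_n = 0.
Thus a_{n+2} = (-n(n-1) + n + 5) / ((n+1)(n+2)) * a_n.

Check with a_0 = 1, a_1 = 0 (apply the recurrence for n = 0, 1, 2, 3): a_0 = 1, a_1 = 0, a_2 = 5/2, a_3 = 0, a_4 = 25/24, a_5 = 0.

a_(n+2) = (-n(n-1) + n + 5) / ((n+1)(n+2)) * a_n; check: a_0 = 1, a_1 = 0, a_2 = 5/2, a_3 = 0, a_4 = 25/24, a_5 = 0


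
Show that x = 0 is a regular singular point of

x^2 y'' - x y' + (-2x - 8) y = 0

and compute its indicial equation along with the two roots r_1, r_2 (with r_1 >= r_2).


Divide by x^2 to reach normal form y'' + P_1(x) y' + P_2(x) y = 0 with P_1(x) = -1/x and P_2(x) = -2/x - 8/x^2.
x = 0 is a singular point because the y'-coefficient -1/x has a pole at x = 0 and the y-coefficient -2/x - 8/x^2 has a pole at x = 0.
It is a regular singular point because x P_1(x) = p(x) = -1 and x^2 P_2(x) = q(x) = -2x - 8 are polynomials, hence analytic at x = 0.
p(0) = -1,  q(0) = -8.
Indicial equation: r(r-1) + p(0) r + q(0) = 0, i.e. r^2 + (p(0) - 1) r + q(0) = 0, i.e. r^2 - 2 r - 8 = 0.
Discriminant: (-2)^2 - 4(-8) = 36, so r = (2 ± 6)/2.
Solving: r_1 = 4, r_2 = -2.

indicial: r^2 - 2 r - 8 = 0; roots r_1 = 4, r_2 = -2


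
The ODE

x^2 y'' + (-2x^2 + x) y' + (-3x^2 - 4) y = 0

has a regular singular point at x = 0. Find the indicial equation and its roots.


Divide by x^2 to reach normal form y'' + P_1(x) y' + P_2(x) y = 0 with P_1(x) = -2 + 1/x and P_2(x) = -3 - 4/x^2.
x = 0 is a singular point because the y'-coefficient -2 + 1/x has a pole at x = 0 and the y-coefficient -3 - 4/x^2 has a pole at x = 0.
It is a regular singular point because x P_1(x) = p(x) = 1 - 2x and x^2 P_2(x) = q(x) = -3x^2 - 4 are polynomials, hence analytic at x = 0.
p(0) = 1,  q(0) = -4.
Indicial equation: r(r-1) + p(0) r + q(0) = 0, i.e. r^2 + (p(0) - 1) r + q(0) = 0, i.e. r^2 - 4 = 0.
Discriminant: (0)^2 - 4(-4) = 16, so r = (0 ± 4)/2.
Solving: r_1 = 2, r_2 = -2.

indicial: r^2 - 4 = 0; roots r_1 = 2, r_2 = -2


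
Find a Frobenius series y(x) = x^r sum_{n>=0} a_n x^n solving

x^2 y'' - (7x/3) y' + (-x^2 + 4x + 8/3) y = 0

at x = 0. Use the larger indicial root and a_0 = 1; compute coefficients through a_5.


Write in Frobenius form y'' + (p(x)/x) y' + (q(x)/x^2) y = 0:
  p(x) = -7/3,  q(x) = -x^2 + 4x + 8/3.
Indicial equation: r(r-1) + (-7/3) r + (8/3) = 0 -> roots r_1 = 2, r_2 = 4/3.
Take r = r_1 = 2. Let y(x) = x^r sum_{n>=0} a_n x^n with a_0 = 1.
Substitute y = x^r sum a_n x^n and match x^{r+n}. The recurrence is
  D(n) a_n + 4 a_{n-1} - 1 a_{n-2} = 0,  where D(n) = (r+n)(r+n-1) + (-7/3)(r+n) + (8/3).
  a_n = [-4 a_{n-1} + 1 a_{n-2}] / D(n).
Since the indicial polynomial factors as (r - r_1)(r - r_2), D(n) = (r_1 + n - r_1)(r_1 + n - r_2) = n(n + 2/3).
Evaluating step by step (a_0 = 1):
  n = 1: D(1) = 1(1 + 2/3) = 5/3; numerator = -4(1) = -4; a_1 = (-4)/(5/3) = -12/5
  n = 2: D(2) = 2(2 + 2/3) = 16/3; numerator = -4(-12/5) + 1(1) = 53/5; a_2 = (53/5)/(16/3) = 159/80
  n = 3: D(3) = 3(3 + 2/3) = 11; numerator = -4(159/80) + 1(-12/5) = -207/20; a_3 = (-207/20)/(11) = -207/220
  n = 4: D(4) = 4(4 + 2/3) = 56/3; numerator = -4(-207/220) + 1(159/80) = 5061/880; a_4 = (5061/880)/(56/3) = 2169/7040
  n = 5: D(5) = 5(5 + 2/3) = 85/3; numerator = -4(2169/7040) + 1(-207/220) = -765/352; a_5 = (-765/352)/(85/3) = -27/352

r = 2; a_0 = 1; a_1 = -12/5; a_2 = 159/80; a_3 = -207/220; a_4 = 2169/7040; a_5 = -27/352


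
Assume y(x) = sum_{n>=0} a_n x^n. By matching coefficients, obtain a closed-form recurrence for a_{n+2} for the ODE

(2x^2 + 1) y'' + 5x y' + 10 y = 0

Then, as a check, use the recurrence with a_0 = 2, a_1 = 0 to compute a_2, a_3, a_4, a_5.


Substitute y = sum_n a_n x^n.
(1 + 2 x^2) y'' contributes (n+2)(n+1) a_{n+2} + 2 n(n-1) a_n at x^n.
5 x y'(x) contributes 5 n a_n at x^n.
10 y(x) contributes 10 a_n at x^n.
Matching x^n: (n+2)(n+1) a_{n+2} + (2 n(n-1) + 5 n + 10) a_n = 0.
Thus a_{n+2} = (-2 n(n-1) - 5 n - 10) / ((n+1)(n+2)) * a_n.

Check with a_0 = 2, a_1 = 0 (apply the recurrence for n = 0, 1, 2, 3): a_0 = 2, a_1 = 0, a_2 = -10, a_3 = 0, a_4 = 20, a_5 = 0.

a_(n+2) = (-2 n(n-1) - 5 n - 10) / ((n+1)(n+2)) * a_n; check: a_0 = 2, a_1 = 0, a_2 = -10, a_3 = 0, a_4 = 20, a_5 = 0


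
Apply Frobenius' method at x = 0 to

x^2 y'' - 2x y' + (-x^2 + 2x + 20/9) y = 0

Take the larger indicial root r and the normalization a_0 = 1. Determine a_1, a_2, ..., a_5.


Write in Frobenius form y'' + (p(x)/x) y' + (q(x)/x^2) y = 0:
  p(x) = -2,  q(x) = -x^2 + 2x + 20/9.
Indicial equation: r(r-1) + (-2) r + (20/9) = 0 -> roots r_1 = 5/3, r_2 = 4/3.
Take r = r_1 = 5/3. Let y(x) = x^r sum_{n>=0} a_n x^n with a_0 = 1.
Substitute y = x^r sum a_n x^n and match x^{r+n}. The recurrence is
  D(n) a_n + 2 a_{n-1} - 1 a_{n-2} = 0,  where D(n) = (r+n)(r+n-1) + (-2)(r+n) + (20/9).
  a_n = [-2 a_{n-1} + 1 a_{n-2}] / D(n).
Since the indicial polynomial factors as (r - r_1)(r - r_2), D(n) = (r_1 + n - r_1)(r_1 + n - r_2) = n(n + 1/3).
Evaluating step by step (a_0 = 1):
  n = 1: D(1) = 1(1 + 1/3) = 4/3; numerator = -2(1) = -2; a_1 = (-2)/(4/3) = -3/2
  n = 2: D(2) = 2(2 + 1/3) = 14/3; numerator = -2(-3/2) + 1(1) = 4; a_2 = (4)/(14/3) = 6/7
  n = 3: D(3) = 3(3 + 1/3) = 10; numerator = -2(6/7) + 1(-3/2) = -45/14; a_3 = (-45/14)/(10) = -9/28
  n = 4: D(4) = 4(4 + 1/3) = 52/3; numerator = -2(-9/28) + 1(6/7) = 3/2; a_4 = (3/2)/(52/3) = 9/104
  n = 5: D(5) = 5(5 + 1/3) = 80/3; numerator = -2(9/104) + 1(-9/28) = -45/91; a_5 = (-45/91)/(80/3) = -27/1456

r = 5/3; a_0 = 1; a_1 = -3/2; a_2 = 6/7; a_3 = -9/28; a_4 = 9/104; a_5 = -27/1456


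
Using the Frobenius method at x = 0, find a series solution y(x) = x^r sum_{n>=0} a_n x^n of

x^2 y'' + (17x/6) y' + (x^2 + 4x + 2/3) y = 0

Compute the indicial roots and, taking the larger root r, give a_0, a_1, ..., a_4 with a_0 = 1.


Write in Frobenius form y'' + (p(x)/x) y' + (q(x)/x^2) y = 0:
  p(x) = 17/6,  q(x) = x^2 + 4x + 2/3.
Indicial equation: r(r-1) + (17/6) r + (2/3) = 0 -> roots r_1 = -1/2, r_2 = -4/3.
Take r = r_1 = -1/2. Let y(x) = x^r sum_{n>=0} a_n x^n with a_0 = 1.
Substitute y = x^r sum a_n x^n and match x^{r+n}. The recurrence is
  D(n) a_n + 4 a_{n-1} + 1 a_{n-2} = 0,  where D(n) = (r+n)(r+n-1) + (17/6)(r+n) + (2/3).
  a_n = [-4 a_{n-1} - 1 a_{n-2}] / D(n).
Since the indicial polynomial factors as (r - r_1)(r - r_2), D(n) = (r_1 + n - r_1)(r_1 + n - r_2) = n(n + 5/6).
Evaluating step by step (a_0 = 1):
  n = 1: D(1) = 1(1 + 5/6) = 11/6; numerator = -4(1) = -4; a_1 = (-4)/(11/6) = -24/11
  n = 2: D(2) = 2(2 + 5/6) = 17/3; numerator = -4(-24/11) - 1(1) = 85/11; a_2 = (85/11)/(17/3) = 15/11
  n = 3: D(3) = 3(3 + 5/6) = 23/2; numerator = -4(15/11) - 1(-24/11) = -36/11; a_3 = (-36/11)/(23/2) = -72/253
  n = 4: D(4) = 4(4 + 5/6) = 58/3; numerator = -4(-72/253) - 1(15/11) = -57/253; a_4 = (-57/253)/(58/3) = -171/14674

r = -1/2; a_0 = 1; a_1 = -24/11; a_2 = 15/11; a_3 = -72/253; a_4 = -171/14674


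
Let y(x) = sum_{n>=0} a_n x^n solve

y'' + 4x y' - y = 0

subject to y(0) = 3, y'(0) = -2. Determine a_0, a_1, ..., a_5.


Ansatz: y(x) = sum_{n>=0} a_n x^n, so y'(x) = sum_{n>=1} n a_n x^(n-1) and y''(x) = sum_{n>=2} n(n-1) a_n x^(n-2).
Substitute into P(x) y'' + Q(x) y' + R(x) y = 0 with P(x) = 1, Q(x) = 4x, R(x) = -1, and match powers of x.
Initial conditions: a_0 = 3, a_1 = -2.
Setting the coefficient of each power of x to zero and solving order by order (substituting the coefficients already found):
  x^0: 2 a_2 - a_0 = 0  ->  2 a_2 = a_0 = 3  ->  a_2 = 3/2
  x^1: 6 a_3 + 3 a_1 = 0  ->  6 a_3 = -3 a_1 = 6  ->  a_3 = 1
  x^2: 12 a_4 + 7 a_2 = 0  ->  12 a_4 = -7 a_2 = -21/2  ->  a_4 = -7/8
  x^3: 20 a_5 + 11 a_3 = 0  ->  20 a_5 = -11 a_3 = -11  ->  a_5 = -11/20
Truncated series: y(x) = 3 - 2 x + (3/2) x^2 + x^3 - (7/8) x^4 - (11/20) x^5 + O(x^6).

a_0 = 3; a_1 = -2; a_2 = 3/2; a_3 = 1; a_4 = -7/8; a_5 = -11/20


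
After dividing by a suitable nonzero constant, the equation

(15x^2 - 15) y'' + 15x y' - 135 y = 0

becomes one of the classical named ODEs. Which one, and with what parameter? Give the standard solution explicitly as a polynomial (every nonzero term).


All three coefficients share the factor -15; dividing through by -15 gives  (1 - x^2) y'' - x y' + 9 y = 0.
This matches the Chebyshev equation (1 - x^2) y'' - x y' + n^2 y = 0 (note the -x y' term, not -2x y') with n^2 = 9, so n = 3; the polynomial solution is T_3(x).
With y = sum_k a_k x^k, matching x^k gives (k+2)(k+1) a_{k+2} = (k^2 - n^2) a_k = (k - 3)(k + 3) a_k. The right side vanishes at k = 3, so the series with the parity of 3 terminates at degree 3.
Standard normalization: leading coefficient of T_n is 2^(n-1), so a_3 = 2^2 = 4. Work downward with a_k = (k+1)(k+2) a_{k+2} / ((k - 3)(k + 3)):
  a_1 = (2)(3)(4) / ((1 - 3)(1 + 3)) = 24/(-8) = -3
Hence T_3(x) = 4 x^3 - 3 x.

T_3(x); series = 4 x^3 - 3 x


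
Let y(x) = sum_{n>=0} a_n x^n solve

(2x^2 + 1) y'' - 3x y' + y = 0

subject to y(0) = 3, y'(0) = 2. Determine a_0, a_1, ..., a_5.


Ansatz: y(x) = sum_{n>=0} a_n x^n, so y'(x) = sum_{n>=1} n a_n x^(n-1) and y''(x) = sum_{n>=2} n(n-1) a_n x^(n-2).
Substitute into P(x) y'' + Q(x) y' + R(x) y = 0 with P(x) = 2x^2 + 1, Q(x) = -3x, R(x) = 1, and match powers of x.
Initial conditions: a_0 = 3, a_1 = 2.
Setting the coefficient of each power of x to zero and solving order by order (substituting the coefficients already found):
  x^0: 2 a_2 + a_0 = 0  ->  2 a_2 = -a_0 = -3  ->  a_2 = -3/2
  x^1: 6 a_3 - 2 a_1 = 0  ->  6 a_3 = 2 a_1 = 4  ->  a_3 = 2/3
  x^2: 12 a_4 - a_2 = 0  ->  12 a_4 = a_2 = -3/2  ->  a_4 = -1/8
  x^3: 20 a_5 + 4 a_3 = 0  ->  20 a_5 = -4 a_3 = -8/3  ->  a_5 = -2/15
Truncated series: y(x) = 3 + 2 x - (3/2) x^2 + (2/3) x^3 - (1/8) x^4 - (2/15) x^5 + O(x^6).

a_0 = 3; a_1 = 2; a_2 = -3/2; a_3 = 2/3; a_4 = -1/8; a_5 = -2/15


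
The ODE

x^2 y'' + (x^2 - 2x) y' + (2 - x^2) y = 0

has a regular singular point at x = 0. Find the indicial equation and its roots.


Divide by x^2 to reach normal form y'' + P_1(x) y' + P_2(x) y = 0 with P_1(x) = 1 - 2/x and P_2(x) = -1 + 2/x^2.
x = 0 is a singular point because the y'-coefficient 1 - 2/x has a pole at x = 0 and the y-coefficient -1 + 2/x^2 has a pole at x = 0.
It is a regular singular point because x P_1(x) = p(x) = x - 2 and x^2 P_2(x) = q(x) = 2 - x^2 are polynomials, hence analytic at x = 0.
p(0) = -2,  q(0) = 2.
Indicial equation: r(r-1) + p(0) r + q(0) = 0, i.e. r^2 + (p(0) - 1) r + q(0) = 0, i.e. r^2 - 3 r + 2 = 0.
Discriminant: (-3)^2 - 4(2) = 1, so r = (3 ± 1)/2.
Solving: r_1 = 2, r_2 = 1.

indicial: r^2 - 3 r + 2 = 0; roots r_1 = 2, r_2 = 1


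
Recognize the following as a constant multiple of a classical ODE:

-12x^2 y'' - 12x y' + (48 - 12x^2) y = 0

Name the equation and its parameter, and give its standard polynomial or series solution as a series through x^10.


All three coefficients share the factor -12; dividing through by -12 gives  x^2 y'' + x y' + (x^2 - 4) y = 0.
This matches the Bessel equation x^2 y'' + x y' + (x^2 - nu^2) y = 0 with nu^2 = 4, so nu = 2; the solution bounded at x = 0 is J_2(x).
Frobenius at x = 0: indicial roots ±nu; for r = nu the recurrence k(k + 2nu) c_k = -c_{k-2} gives the standard series J_nu(x) = sum_{k>=0} (-1)^k / (k! (k+nu)!) (x/2)^(2k+nu). Evaluate the first 5 terms:
  k = 0: (-1)^0 / (0! * 2! * 2^2) x^2 = 1/(1*2*4) x^2 = (1/8) x^2
  k = 1: (-1)^1 / (1! * 3! * 2^4) x^4 = -1/(1*6*16) x^4 = (-1/96) x^4
  k = 2: (-1)^2 / (2! * 4! * 2^6) x^6 = 1/(2*24*64) x^6 = (1/3072) x^6
  k = 3: (-1)^3 / (3! * 5! * 2^8) x^8 = -1/(6*120*256) x^8 = (-1/184320) x^8
  k = 4: (-1)^4 / (4! * 6! * 2^10) x^10 = 1/(24*720*1024) x^10 = (1/17694720) x^10
Hence J_2(x) = x^10/17694720 - x^8/184320 + x^6/3072 - x^4/96 + x^2/8 + ....

J_2(x); series = x^10/17694720 - x^8/184320 + x^6/3072 - x^4/96 + x^2/8


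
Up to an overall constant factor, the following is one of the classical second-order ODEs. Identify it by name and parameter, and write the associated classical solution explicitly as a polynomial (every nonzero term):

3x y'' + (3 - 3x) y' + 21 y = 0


All three coefficients share the factor 3; dividing through by 3 gives  x y'' + (1 - x) y' + 7 y = 0.
This matches the Laguerre equation x y'' + (1 - x) y' + n y = 0 with n = 7; the polynomial solution is L_7(x).
With y = sum_k a_k x^k, matching x^k gives (k+1)k a_{k+1} + (k+1) a_{k+1} - k a_k + n a_k = 0, i.e. (k+1)^2 a_{k+1} = (k - n) a_k = (k - 7) a_k. The right side vanishes at k = 7, so the series terminates at degree 7.
Standard normalization L_n(0) = 1 gives a_0 = 1. Work upward with a_{k+1} = (k - 7) a_k / (k+1)^2:
  a_1 = (0 - 7)(1) / 1^2 = -7/1 = -7
  a_2 = (1 - 7)(-7) / 2^2 = 42/4 = 21/2
  a_3 = (2 - 7)(21/2) / 3^2 = (-105/2)/9 = -35/6
  a_4 = (3 - 7)(-35/6) / 4^2 = (70/3)/16 = 35/24
  a_5 = (4 - 7)(35/24) / 5^2 = (-35/8)/25 = -7/40
  a_6 = (5 - 7)(-7/40) / 6^2 = (7/20)/36 = 7/720
  a_7 = (6 - 7)(7/720) / 7^2 = (-7/720)/49 = -1/5040
Hence L_7(x) = -x^7/5040 + 7 x^6/720 - 7 x^5/40 + 35 x^4/24 - 35 x^3/6 + 21 x^2/2 - 7 x + 1.

L_7(x); series = -x^7/5040 + 7 x^6/720 - 7 x^5/40 + 35 x^4/24 - 35 x^3/6 + 21 x^2/2 - 7 x + 1


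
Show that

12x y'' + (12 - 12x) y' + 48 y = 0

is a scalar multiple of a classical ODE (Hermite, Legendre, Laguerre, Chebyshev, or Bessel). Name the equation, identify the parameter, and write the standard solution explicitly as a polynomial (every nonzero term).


All three coefficients share the factor 12; dividing through by 12 gives  x y'' + (1 - x) y' + 4 y = 0.
This matches the Laguerre equation x y'' + (1 - x) y' + n y = 0 with n = 4; the polynomial solution is L_4(x).
With y = sum_k a_k x^k, matching x^k gives (k+1)k a_{k+1} + (k+1) a_{k+1} - k a_k + n a_k = 0, i.e. (k+1)^2 a_{k+1} = (k - n) a_k = (k - 4) a_k. The right side vanishes at k = 4, so the series terminates at degree 4.
Standard normalization L_n(0) = 1 gives a_0 = 1. Work upward with a_{k+1} = (k - 4) a_k / (k+1)^2:
  a_1 = (0 - 4)(1) / 1^2 = -4/1 = -4
  a_2 = (1 - 4)(-4) / 2^2 = 12/4 = 3
  a_3 = (2 - 4)(3) / 3^2 = -6/9 = -2/3
  a_4 = (3 - 4)(-2/3) / 4^2 = (2/3)/16 = 1/24
Hence L_4(x) = x^4/24 - 2 x^3/3 + 3 x^2 - 4 x + 1.

L_4(x); series = x^4/24 - 2 x^3/3 + 3 x^2 - 4 x + 1
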